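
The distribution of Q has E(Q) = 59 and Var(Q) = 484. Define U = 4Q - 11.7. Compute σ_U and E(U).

U = 4Q - 11.7 is linear with a = 4, b = -11.7.
σ_Q = √484 = 22.
σ_U = |a|·σ_Q = |4|·22 = 88.
E(U) = a·E(Q) + b = 4·59 + (-11.7) = 224.3.

σ_U = 88, E(U) = 224.3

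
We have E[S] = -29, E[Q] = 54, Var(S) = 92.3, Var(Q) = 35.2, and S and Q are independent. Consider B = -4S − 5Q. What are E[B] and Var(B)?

E[B] = (-4)·E[S] + (-5)·E[Q] = (-4)·(-29) + (-5)·54 = -154.
Var(B) = a²·Var(S) + b²·Var(Q) + 2ab·Cov[S, Q] with a = -4, b = -5.
Independence gives Cov[S, Q] = 0.
= (-4)²·92.3 + (-5)²·35.2 + 2·(-4)·(-5)·0
= 1476.8 + 880 + 0 = 2356.8.

E[B] = -154, Var(B) = 2356.8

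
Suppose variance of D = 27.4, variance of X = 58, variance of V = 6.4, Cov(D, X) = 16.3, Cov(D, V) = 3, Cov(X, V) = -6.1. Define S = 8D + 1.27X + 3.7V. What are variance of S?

variance of S = a²·variance of D + b²·variance of X + c²·variance of V + 2ab·Cov(D, X) + 2ac·Cov(D, V) + 2bc·Cov(X, V), with a = 8, b = 1.27, c = 3.7.
= 1753.6 + 93.5482 + 87.616 + 331.216 + 177.6 + (-57.3278)
= 2386.2524.

variance of S = 2386.2524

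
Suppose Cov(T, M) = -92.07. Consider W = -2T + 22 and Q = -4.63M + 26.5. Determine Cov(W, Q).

Cov(W, Q) = a·c·Cov(T, M) = (-2)·(-4.63)·(-92.07) = -852.5682. Additive constants drop out.

Cov(W, Q) = -852.5682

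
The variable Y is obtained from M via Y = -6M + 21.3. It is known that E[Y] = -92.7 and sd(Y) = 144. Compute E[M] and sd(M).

E[M] = 19, sd(M) = 24

From Y = -6M + 21.3: E[Y] = a·E[M] + b, so E[M] = (E[Y] − b)/a = (-92.7 − 21.3)/(-6) = 19.
sd(Y) = |a|·sd(M), so sd(M) = 144/|-6| = 24.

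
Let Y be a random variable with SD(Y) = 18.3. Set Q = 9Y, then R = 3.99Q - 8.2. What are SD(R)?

SD(Q) = |9|·18.3 = 164.7.
SD(R) = |3.99|·164.7 = 657.153.

SD(R) = 657.153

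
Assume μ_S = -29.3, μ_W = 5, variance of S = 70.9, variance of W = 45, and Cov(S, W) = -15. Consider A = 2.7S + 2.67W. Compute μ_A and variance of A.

μ_A = -65.76, variance of A = 621.3915

μ_A = 2.7·μ_S + 2.67·μ_W = 2.7·(-29.3) + 2.67·5 = -65.76.
variance of A = a²·variance of S + b²·variance of W + 2ab·Cov(S, W) with a = 2.7, b = 2.67.
= 2.7²·70.9 + 2.67²·45 + 2·2.7·2.67·(-15)
= 516.861 + 320.8005 + (-216.27) = 621.3915.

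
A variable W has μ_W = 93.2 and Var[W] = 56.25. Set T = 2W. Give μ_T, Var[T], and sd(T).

μ_T = 186.4, Var[T] = 225, sd(T) = 15

T = 2W is linear with a = 2, b = 0.
μ_T = a·μ_W + b = 2·93.2 = 186.4.
Var[T] = a²·Var[W] = 2²·56.25 = 225.
sd(W) = √56.25 = 7.5.
sd(T) = |a|·sd(W) = |2|·7.5 = 15.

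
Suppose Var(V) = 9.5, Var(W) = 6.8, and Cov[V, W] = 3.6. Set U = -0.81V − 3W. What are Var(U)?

Var(U) = a²·Var(V) + b²·Var(W) + 2ab·Cov[V, W] with a = -0.81, b = -3.
= (-0.81)²·9.5 + (-3)²·6.8 + 2·(-0.81)·(-3)·3.6
= 6.23295 + 61.2 + 17.496 = 84.92895.

Var(U) = 84.92895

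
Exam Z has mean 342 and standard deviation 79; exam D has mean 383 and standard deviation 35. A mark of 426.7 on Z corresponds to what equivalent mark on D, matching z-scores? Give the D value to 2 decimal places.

z = (426.7 − 342)/79 ≈ 1.0722.
D = 383 + z·35 = 383 + (426.7 − 342)·35/79 ≈ 420.53.

D = 420.53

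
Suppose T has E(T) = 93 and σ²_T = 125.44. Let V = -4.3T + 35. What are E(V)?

E(V) = -364.9

V = -4.3T + 35 is linear with a = -4.3, b = 35.
E(V) = a·E(T) + b = (-4.3)·93 + 35 = -364.9.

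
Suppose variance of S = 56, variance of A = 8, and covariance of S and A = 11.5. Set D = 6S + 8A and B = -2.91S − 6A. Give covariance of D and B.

By bilinearity, covariance of D and B = ac·variance of S + bd·variance of A + (ad+bc)·covariance of S and A, with a=6, b=8, c=-2.91, d=-6.
ac·variance of S = 6·(-2.91)·56 = -977.76
bd·variance of A = 8·(-6)·8 = -384
(ad+bc)·covariance of S and A = (-59.28)·11.5 = -681.72
covariance of D and B = -977.76 + (-384) + (-681.72) = -2043.48.

covariance of D and B = -2043.48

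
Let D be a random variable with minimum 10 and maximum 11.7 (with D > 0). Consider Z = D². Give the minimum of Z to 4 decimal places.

min(Z) = 100

D² is increasing on this domain, so min(Z) comes from min(D) = 10: min(Z) = square(10) = 100.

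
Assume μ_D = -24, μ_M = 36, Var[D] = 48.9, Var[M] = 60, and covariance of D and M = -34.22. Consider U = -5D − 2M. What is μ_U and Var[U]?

μ_U = 48, Var[U] = 778.1

μ_U = (-5)·μ_D + (-2)·μ_M = (-5)·(-24) + (-2)·36 = 48.
Var[U] = a²·Var[D] + b²·Var[M] + 2ab·covariance of D and M with a = -5, b = -2.
= (-5)²·48.9 + (-2)²·60 + 2·(-5)·(-2)·(-34.22)
= 1222.5 + 240 + (-684.4) = 778.1.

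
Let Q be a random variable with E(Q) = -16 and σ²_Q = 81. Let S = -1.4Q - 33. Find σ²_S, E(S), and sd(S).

S = -1.4Q - 33 is linear with a = -1.4, b = -33.
σ²_S = a²·σ²_Q = (-1.4)²·81 = 158.76 (the additive constant -33 does not affect variance).
E(S) = a·E(Q) + b = (-1.4)·(-16) + (-33) = -10.6.
sd(Q) = √81 = 9.
sd(S) = |a|·sd(Q) = |-1.4|·9 = 12.6.

σ²_S = 158.76, E(S) = -10.6, sd(S) = 12.6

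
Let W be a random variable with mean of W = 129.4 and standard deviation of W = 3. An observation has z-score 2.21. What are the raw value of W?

W = 136.03

W = mean of W + z·standard deviation of W = 129.4 + 2.21·3 = 136.03.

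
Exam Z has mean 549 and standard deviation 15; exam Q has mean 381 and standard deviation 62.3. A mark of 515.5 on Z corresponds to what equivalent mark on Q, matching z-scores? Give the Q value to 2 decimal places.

Q = 241.86

z = (515.5 − 549)/15 ≈ -2.2333.
Q = 381 + z·62.3 = 381 + (515.5 − 549)·62.3/15 ≈ 241.86.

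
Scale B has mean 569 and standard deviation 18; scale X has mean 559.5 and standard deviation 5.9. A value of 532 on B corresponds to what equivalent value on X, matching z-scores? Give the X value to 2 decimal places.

X = 547.37

z = (532 − 569)/18 ≈ -2.0556.
X = 559.5 + z·5.9 = 559.5 + (532 − 569)·5.9/18 ≈ 547.37.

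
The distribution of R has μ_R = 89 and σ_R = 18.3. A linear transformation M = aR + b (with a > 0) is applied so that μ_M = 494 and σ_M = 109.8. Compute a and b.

a = 6, b = -40

σ_M = a·σ_R (a > 0), so a = 109.8/18.3 = 6.
μ_M = a·μ_R + b, so b = 494 − 6·89 = -40.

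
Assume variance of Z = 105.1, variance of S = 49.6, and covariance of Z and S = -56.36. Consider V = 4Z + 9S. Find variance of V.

variance of V = a²·variance of Z + b²·variance of S + 2ab·covariance of Z and S with a = 4, b = 9.
= 4²·105.1 + 9²·49.6 + 2·4·9·(-56.36)
= 1681.6 + 4017.6 + (-4057.92) = 1641.28.

variance of V = 1641.28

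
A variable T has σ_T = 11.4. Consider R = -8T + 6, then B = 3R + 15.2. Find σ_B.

σ_R = |-8|·11.4 = 91.2.
σ_B = |3|·91.2 = 273.6.

σ_B = 273.6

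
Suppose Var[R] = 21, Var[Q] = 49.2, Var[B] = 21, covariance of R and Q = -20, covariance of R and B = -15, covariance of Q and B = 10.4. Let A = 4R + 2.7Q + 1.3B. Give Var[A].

Var[A] = 215.166

Var[A] = a²·Var[R] + b²·Var[Q] + c²·Var[B] + 2ab·covariance of R and Q + 2ac·covariance of R and B + 2bc·covariance of Q and B, with a = 4, b = 2.7, c = 1.3.
= 336 + 358.668 + 35.49 + (-432) + (-156) + 73.008
= 215.166.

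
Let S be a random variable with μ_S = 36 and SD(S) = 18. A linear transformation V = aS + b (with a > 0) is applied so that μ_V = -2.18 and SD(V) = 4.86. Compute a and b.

SD(V) = a·SD(S) (a > 0), so a = 4.86/18 = 0.27.
μ_V = a·μ_S + b, so b = -2.18 − 0.27·36 = -11.9.

a = 0.27, b = -11.9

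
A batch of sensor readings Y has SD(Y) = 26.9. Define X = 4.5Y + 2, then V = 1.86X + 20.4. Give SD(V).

SD(X) = |4.5|·26.9 = 121.05.
SD(V) = |1.86|·121.05 = 225.153.

SD(V) = 225.153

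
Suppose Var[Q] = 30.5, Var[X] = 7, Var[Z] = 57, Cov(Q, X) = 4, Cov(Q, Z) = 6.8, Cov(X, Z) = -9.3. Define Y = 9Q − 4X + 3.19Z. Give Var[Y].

Var[Y] = a²·Var[Q] + b²·Var[X] + c²·Var[Z] + 2ab·Cov(Q, X) + 2ac·Cov(Q, Z) + 2bc·Cov(X, Z), with a = 9, b = -4, c = 3.19.
= 2470.5 + 112 + 580.0377 + (-288) + 390.456 + 237.336
= 3502.3297.

Var[Y] = 3502.3297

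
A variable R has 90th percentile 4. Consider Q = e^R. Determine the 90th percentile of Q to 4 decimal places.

90th percentile of Q = 54.5982

e^R is increasing, so P_{90}(Q) = g(P_{90}(R)) ≈ 54.5982.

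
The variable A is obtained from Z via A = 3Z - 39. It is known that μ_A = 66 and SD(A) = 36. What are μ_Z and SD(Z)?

μ_Z = 35, SD(Z) = 12

From A = 3Z - 39: μ_A = a·μ_Z + b, so μ_Z = (μ_A − b)/a = (66 − (-39))/3 = 35.
SD(A) = |a|·SD(Z), so SD(Z) = 36/|3| = 12.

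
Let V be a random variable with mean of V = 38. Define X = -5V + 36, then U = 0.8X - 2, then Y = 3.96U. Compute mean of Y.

mean of X = (-5)·38 + 36 = -154.
mean of U = 0.8·(-154) + (-2) = -125.2.
mean of Y = 3.96·(-125.2) = -495.792.

mean of Y = -495.792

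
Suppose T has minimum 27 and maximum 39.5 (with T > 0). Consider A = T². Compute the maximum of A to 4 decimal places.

max(A) = 1560.25

T² is increasing on this domain, so max(A) comes from max(T) = 39.5: max(A) = square(39.5) = 1560.25.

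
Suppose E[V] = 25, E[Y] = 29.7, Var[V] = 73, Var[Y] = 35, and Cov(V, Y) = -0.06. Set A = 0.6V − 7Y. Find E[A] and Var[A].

E[A] = 0.6·E[V] + (-7)·E[Y] = 0.6·25 + (-7)·29.7 = -192.9.
Var[A] = a²·Var[V] + b²·Var[Y] + 2ab·Cov(V, Y) with a = 0.6, b = -7.
= 0.6²·73 + (-7)²·35 + 2·0.6·(-7)·(-0.06)
= 26.28 + 1715 + 0.504 = 1741.784.

E[A] = -192.9, Var[A] = 1741.784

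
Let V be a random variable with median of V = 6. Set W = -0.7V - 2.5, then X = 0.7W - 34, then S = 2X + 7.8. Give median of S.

median of S = -69.58

median of W = (-0.7)·6 + (-2.5) = -6.7.
median of X = 0.7·(-6.7) + (-34) = -38.69.
median of S = 2·(-38.69) + 7.8 = -69.58.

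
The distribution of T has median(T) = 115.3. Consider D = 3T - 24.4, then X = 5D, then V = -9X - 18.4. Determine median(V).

median(V) = -14485.9

median(D) = 3·115.3 + (-24.4) = 321.5.
median(X) = 5·321.5 = 1607.5.
median(V) = (-9)·1607.5 + (-18.4) = -14485.9.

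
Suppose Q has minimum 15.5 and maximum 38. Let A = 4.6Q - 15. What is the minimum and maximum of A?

min(A) = 56.3, max(A) = 159.8

a = 4.6 > 0, so min(A) = a·min(Q)+b = 4.6·15.5 + (-15) = 56.3 and max(A) = 4.6·38 + (-15) = 159.8.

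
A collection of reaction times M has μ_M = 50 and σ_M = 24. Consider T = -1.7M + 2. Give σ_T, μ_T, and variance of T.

σ_T = 40.8, μ_T = -83, variance of T = 1664.64

T = -1.7M + 2 is linear with a = -1.7, b = 2.
σ_T = |a|·σ_M = |-1.7|·24 = 40.8.
μ_T = a·μ_M + b = (-1.7)·50 + 2 = -83.
variance of M = 24² = 576.
variance of T = a²·variance of M = (-1.7)²·576 = 1664.64 (the additive constant 2 does not affect variance).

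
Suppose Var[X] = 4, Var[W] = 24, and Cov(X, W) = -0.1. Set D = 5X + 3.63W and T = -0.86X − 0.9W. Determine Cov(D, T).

By bilinearity, Cov(D, T) = ac·Var[X] + bd·Var[W] + (ad+bc)·Cov(X, W), with a=5, b=3.63, c=-0.86, d=-0.9.
ac·Var[X] = 5·(-0.86)·4 = -17.2
bd·Var[W] = 3.63·(-0.9)·24 = -78.408
(ad+bc)·Cov(X, W) = (-7.6218)·(-0.1) = 0.76218
Cov(D, T) = -17.2 + (-78.408) + 0.76218 = -94.84582.

Cov(D, T) = -94.84582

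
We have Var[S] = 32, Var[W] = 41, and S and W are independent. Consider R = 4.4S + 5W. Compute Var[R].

Var[R] = 1644.52

Var[R] = a²·Var[S] + b²·Var[W] + 2ab·Cov[S, W] with a = 4.4, b = 5.
Independence gives Cov[S, W] = 0.
= 4.4²·32 + 5²·41 + 2·4.4·5·0
= 619.52 + 1025 + 0 = 1644.52.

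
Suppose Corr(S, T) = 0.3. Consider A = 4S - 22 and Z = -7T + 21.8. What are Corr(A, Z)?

Corr(A, Z) = -0.3

Linear rescalings preserve |correlation|; the slopes 4 and -7 have opposite signs, so the correlation flips sign: Corr(A, Z) = −Corr(S, T) = -0.3.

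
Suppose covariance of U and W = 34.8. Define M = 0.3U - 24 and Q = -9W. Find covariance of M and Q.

covariance of M and Q = -93.96

covariance of M and Q = a·c·covariance of U and W = 0.3·(-9)·34.8 = -93.96. Additive constants drop out.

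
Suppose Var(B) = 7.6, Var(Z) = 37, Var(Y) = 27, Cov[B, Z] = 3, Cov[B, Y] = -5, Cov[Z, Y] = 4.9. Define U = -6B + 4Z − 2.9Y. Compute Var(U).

Var(U) = a²·Var(B) + b²·Var(Z) + c²·Var(Y) + 2ab·Cov[B, Z] + 2ac·Cov[B, Y] + 2bc·Cov[Z, Y], with a = -6, b = 4, c = -2.9.
= 273.6 + 592 + 227.07 + (-144) + (-174) + (-113.68)
= 660.99.

Var(U) = 660.99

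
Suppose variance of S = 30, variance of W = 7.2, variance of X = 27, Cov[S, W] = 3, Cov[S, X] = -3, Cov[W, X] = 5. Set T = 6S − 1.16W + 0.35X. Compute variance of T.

variance of T = 1034.57582

variance of T = a²·variance of S + b²·variance of W + c²·variance of X + 2ab·Cov[S, W] + 2ac·Cov[S, X] + 2bc·Cov[W, X], with a = 6, b = -1.16, c = 0.35.
= 1080 + 9.68832 + 3.3075 + (-41.76) + (-12.6) + (-4.06)
= 1034.57582.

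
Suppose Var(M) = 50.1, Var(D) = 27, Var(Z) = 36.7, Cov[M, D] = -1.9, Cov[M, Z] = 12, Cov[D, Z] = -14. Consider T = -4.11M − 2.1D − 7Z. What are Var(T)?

Var(T) = a²·Var(M) + b²·Var(D) + c²·Var(Z) + 2ab·Cov[M, D] + 2ac·Cov[M, Z] + 2bc·Cov[D, Z], with a = -4.11, b = -2.1, c = -7.
= 846.29421 + 119.07 + 1798.3 + (-32.7978) + 690.48 + (-411.6)
= 3009.74641.

Var(T) = 3009.74641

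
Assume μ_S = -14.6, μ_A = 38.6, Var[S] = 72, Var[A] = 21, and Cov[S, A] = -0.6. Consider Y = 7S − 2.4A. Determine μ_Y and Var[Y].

μ_Y = 7·μ_S + (-2.4)·μ_A = 7·(-14.6) + (-2.4)·38.6 = -194.84.
Var[Y] = a²·Var[S] + b²·Var[A] + 2ab·Cov[S, A] with a = 7, b = -2.4.
= 7²·72 + (-2.4)²·21 + 2·7·(-2.4)·(-0.6)
= 3528 + 120.96 + 20.16 = 3669.12.

μ_Y = -194.84, Var[Y] = 3669.12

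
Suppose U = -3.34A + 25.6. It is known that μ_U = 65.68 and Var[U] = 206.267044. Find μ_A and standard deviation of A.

μ_A = -12, standard deviation of A = 4.3

From U = -3.34A + 25.6: μ_U = a·μ_A + b, so μ_A = (μ_U − b)/a = (65.68 − 25.6)/(-3.34) = -12.
standard deviation of U = √206.267044 = 14.362.
standard deviation of U = |a|·standard deviation of A, so standard deviation of A = 14.362/|-3.34| = 4.3.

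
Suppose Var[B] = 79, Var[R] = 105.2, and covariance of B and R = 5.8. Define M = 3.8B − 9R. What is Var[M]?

Var[M] = a²·Var[B] + b²·Var[R] + 2ab·covariance of B and R with a = 3.8, b = -9.
= 3.8²·79 + (-9)²·105.2 + 2·3.8·(-9)·5.8
= 1140.76 + 8521.2 + (-396.72) = 9265.24.

Var[M] = 9265.24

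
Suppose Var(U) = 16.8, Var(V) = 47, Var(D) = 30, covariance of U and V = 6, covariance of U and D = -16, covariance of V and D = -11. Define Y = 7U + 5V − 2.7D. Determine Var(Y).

Var(Y) = a²·Var(U) + b²·Var(V) + c²·Var(D) + 2ab·covariance of U and V + 2ac·covariance of U and D + 2bc·covariance of V and D, with a = 7, b = 5, c = -2.7.
= 823.2 + 1175 + 218.7 + 420 + 604.8 + 297
= 3538.7.

Var(Y) = 3538.7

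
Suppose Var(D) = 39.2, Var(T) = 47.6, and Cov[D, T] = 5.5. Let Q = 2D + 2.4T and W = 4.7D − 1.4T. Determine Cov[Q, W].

By bilinearity, Cov[Q, W] = ac·Var(D) + bd·Var(T) + (ad+bc)·Cov[D, T], with a=2, b=2.4, c=4.7, d=-1.4.
ac·Var(D) = 2·4.7·39.2 = 368.48
bd·Var(T) = 2.4·(-1.4)·47.6 = -159.936
(ad+bc)·Cov[D, T] = (8.48)·5.5 = 46.64
Cov[Q, W] = 368.48 + (-159.936) + 46.64 = 255.184.

Cov[Q, W] = 255.184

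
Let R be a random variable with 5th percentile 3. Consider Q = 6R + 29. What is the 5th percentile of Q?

5th percentile of Q = 47

Since a = 6 > 0 the transformation is increasing, so the 5th percentile of Q = a·(P_{5} of R) + b = 6·3 + 29 = 47.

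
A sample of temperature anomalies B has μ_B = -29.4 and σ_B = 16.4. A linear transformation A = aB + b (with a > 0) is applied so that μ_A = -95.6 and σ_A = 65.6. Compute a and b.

σ_A = a·σ_B (a > 0), so a = 65.6/16.4 = 4.
μ_A = a·μ_B + b, so b = -95.6 − 4·(-29.4) = 22.

a = 4, b = 22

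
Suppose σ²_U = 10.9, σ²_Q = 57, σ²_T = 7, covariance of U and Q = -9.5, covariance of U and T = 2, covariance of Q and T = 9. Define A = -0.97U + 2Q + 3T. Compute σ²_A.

σ²_A = 434.47581

σ²_A = a²·σ²_U + b²·σ²_Q + c²·σ²_T + 2ab·covariance of U and Q + 2ac·covariance of U and T + 2bc·covariance of Q and T, with a = -0.97, b = 2, c = 3.
= 10.25581 + 228 + 63 + 36.86 + (-11.64) + 108
= 434.47581.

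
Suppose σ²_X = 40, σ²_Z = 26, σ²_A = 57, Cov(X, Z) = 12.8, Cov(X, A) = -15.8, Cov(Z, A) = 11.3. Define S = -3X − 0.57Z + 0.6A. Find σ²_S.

σ²_S = a²·σ²_X + b²·σ²_Z + c²·σ²_A + 2ab·Cov(X, Z) + 2ac·Cov(X, A) + 2bc·Cov(Z, A), with a = -3, b = -0.57, c = 0.6.
= 360 + 8.4474 + 20.52 + 43.776 + 56.88 + (-7.7292)
= 481.8942.

σ²_S = 481.8942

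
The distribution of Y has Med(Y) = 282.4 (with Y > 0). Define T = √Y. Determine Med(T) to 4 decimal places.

Med(T) = 16.8048

√Y is monotone on this domain, so Med(T) = √(282.4) ≈ 16.8048.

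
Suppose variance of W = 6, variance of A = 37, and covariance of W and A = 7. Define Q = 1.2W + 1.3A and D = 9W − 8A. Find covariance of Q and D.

By bilinearity, covariance of Q and D = ac·variance of W + bd·variance of A + (ad+bc)·covariance of W and A, with a=1.2, b=1.3, c=9, d=-8.
ac·variance of W = 1.2·9·6 = 64.8
bd·variance of A = 1.3·(-8)·37 = -384.8
(ad+bc)·covariance of W and A = (2.1)·7 = 14.7
covariance of Q and D = 64.8 + (-384.8) + 14.7 = -305.3.

covariance of Q and D = -305.3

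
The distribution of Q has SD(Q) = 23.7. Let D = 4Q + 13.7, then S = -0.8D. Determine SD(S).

SD(D) = |4|·23.7 = 94.8.
SD(S) = |-0.8|·94.8 = 75.84.

SD(S) = 75.84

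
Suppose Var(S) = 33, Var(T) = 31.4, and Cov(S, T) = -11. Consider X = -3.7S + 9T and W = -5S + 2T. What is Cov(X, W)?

Cov(X, W) = 1752.1

By bilinearity, Cov(X, W) = ac·Var(S) + bd·Var(T) + (ad+bc)·Cov(S, T), with a=-3.7, b=9, c=-5, d=2.
ac·Var(S) = (-3.7)·(-5)·33 = 610.5
bd·Var(T) = 9·2·31.4 = 565.2
(ad+bc)·Cov(S, T) = (-52.4)·(-11) = 576.4
Cov(X, W) = 610.5 + 565.2 + 576.4 = 1752.1.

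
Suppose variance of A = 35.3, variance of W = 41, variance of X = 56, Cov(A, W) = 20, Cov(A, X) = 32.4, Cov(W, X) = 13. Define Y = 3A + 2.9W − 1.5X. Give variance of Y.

variance of Y = 731.81

variance of Y = a²·variance of A + b²·variance of W + c²·variance of X + 2ab·Cov(A, W) + 2ac·Cov(A, X) + 2bc·Cov(W, X), with a = 3, b = 2.9, c = -1.5.
= 317.7 + 344.81 + 126 + 348 + (-291.6) + (-113.1)
= 731.81.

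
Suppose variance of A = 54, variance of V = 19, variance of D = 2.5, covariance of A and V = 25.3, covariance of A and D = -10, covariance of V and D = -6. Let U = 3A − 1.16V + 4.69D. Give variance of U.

variance of U = 174.35345

variance of U = a²·variance of A + b²·variance of V + c²·variance of D + 2ab·covariance of A and V + 2ac·covariance of A and D + 2bc·covariance of V and D, with a = 3, b = -1.16, c = 4.69.
= 486 + 25.5664 + 54.99025 + (-176.088) + (-281.4) + 65.2848
= 174.35345.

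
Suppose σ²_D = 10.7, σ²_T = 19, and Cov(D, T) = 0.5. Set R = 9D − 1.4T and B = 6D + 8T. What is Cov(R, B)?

Cov(R, B) = 396.8

By bilinearity, Cov(R, B) = ac·σ²_D + bd·σ²_T + (ad+bc)·Cov(D, T), with a=9, b=-1.4, c=6, d=8.
ac·σ²_D = 9·6·10.7 = 577.8
bd·σ²_T = (-1.4)·8·19 = -212.8
(ad+bc)·Cov(D, T) = (63.6)·0.5 = 31.8
Cov(R, B) = 577.8 + (-212.8) + 31.8 = 396.8.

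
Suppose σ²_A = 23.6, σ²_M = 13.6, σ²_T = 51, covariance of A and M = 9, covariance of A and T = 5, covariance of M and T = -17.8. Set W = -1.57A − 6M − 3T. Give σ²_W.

σ²_W = a²·σ²_A + b²·σ²_M + c²·σ²_T + 2ab·covariance of A and M + 2ac·covariance of A and T + 2bc·covariance of M and T, with a = -1.57, b = -6, c = -3.
= 58.17164 + 489.6 + 459 + 169.56 + 47.1 + (-640.8)
= 582.63164.

σ²_W = 582.63164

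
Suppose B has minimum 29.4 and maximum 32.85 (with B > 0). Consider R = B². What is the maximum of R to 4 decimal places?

max(R) = 1079.1225

B² is increasing on this domain, so max(R) comes from max(B) = 32.85: max(R) = square(32.85) = 1079.1225.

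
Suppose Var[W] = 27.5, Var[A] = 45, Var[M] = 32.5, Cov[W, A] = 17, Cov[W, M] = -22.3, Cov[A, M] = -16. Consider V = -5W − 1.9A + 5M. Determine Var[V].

Var[V] = a²·Var[W] + b²·Var[A] + c²·Var[M] + 2ab·Cov[W, A] + 2ac·Cov[W, M] + 2bc·Cov[A, M], with a = -5, b = -1.9, c = 5.
= 687.5 + 162.45 + 812.5 + 323 + 1115 + 304
= 3404.45.

Var[V] = 3404.45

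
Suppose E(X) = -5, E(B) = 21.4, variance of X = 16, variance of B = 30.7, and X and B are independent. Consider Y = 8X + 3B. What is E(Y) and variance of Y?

E(Y) = 24.2, variance of Y = 1300.3

E(Y) = 8·E(X) + 3·E(B) = 8·(-5) + 3·21.4 = 24.2.
variance of Y = a²·variance of X + b²·variance of B + 2ab·Cov[X, B] with a = 8, b = 3.
Independence gives Cov[X, B] = 0.
= 8²·16 + 3²·30.7 + 2·8·3·0
= 1024 + 276.3 + 0 = 1300.3.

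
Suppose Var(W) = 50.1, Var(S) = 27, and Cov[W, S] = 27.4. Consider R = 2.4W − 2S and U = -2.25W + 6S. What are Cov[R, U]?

By bilinearity, Cov[R, U] = ac·Var(W) + bd·Var(S) + (ad+bc)·Cov[W, S], with a=2.4, b=-2, c=-2.25, d=6.
ac·Var(W) = 2.4·(-2.25)·50.1 = -270.54
bd·Var(S) = (-2)·6·27 = -324
(ad+bc)·Cov[W, S] = (18.9)·27.4 = 517.86
Cov[R, U] = -270.54 + (-324) + 517.86 = -76.68.

Cov[R, U] = -76.68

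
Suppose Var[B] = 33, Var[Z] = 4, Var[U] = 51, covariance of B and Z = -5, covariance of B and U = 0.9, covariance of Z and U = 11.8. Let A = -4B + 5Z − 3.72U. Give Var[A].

Var[A] = a²·Var[B] + b²·Var[Z] + c²·Var[U] + 2ab·covariance of B and Z + 2ac·covariance of B and U + 2bc·covariance of Z and U, with a = -4, b = 5, c = -3.72.
= 528 + 100 + 705.7584 + 200 + 26.784 + (-438.96)
= 1121.5824.

Var[A] = 1121.5824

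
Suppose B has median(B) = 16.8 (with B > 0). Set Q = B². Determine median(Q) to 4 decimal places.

B² is monotone on this domain, so median(Q) = square(16.8) = 282.24.

median(Q) = 282.24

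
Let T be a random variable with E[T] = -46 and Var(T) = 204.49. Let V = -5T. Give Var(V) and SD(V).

Var(V) = 5112.25, SD(V) = 71.5

V = -5T is linear with a = -5, b = 0.
Var(V) = a²·Var(T) = (-5)²·204.49 = 5112.25.
SD(T) = √204.49 = 14.3.
SD(V) = |a|·SD(T) = |-5|·14.3 = 71.5.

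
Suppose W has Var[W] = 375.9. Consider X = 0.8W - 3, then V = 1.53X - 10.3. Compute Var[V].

Var[X] = 0.8²·375.9 = 240.576.
Var[V] = 1.53²·240.576 = 563.1643584.

Var[V] = 563.1643584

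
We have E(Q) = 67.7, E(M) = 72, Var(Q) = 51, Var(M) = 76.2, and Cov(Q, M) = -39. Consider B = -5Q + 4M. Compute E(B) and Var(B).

E(B) = -50.5, Var(B) = 4054.2

E(B) = (-5)·E(Q) + 4·E(M) = (-5)·67.7 + 4·72 = -50.5.
Var(B) = a²·Var(Q) + b²·Var(M) + 2ab·Cov(Q, M) with a = -5, b = 4.
= (-5)²·51 + 4²·76.2 + 2·(-5)·4·(-39)
= 1275 + 1219.2 + 1560 = 4054.2.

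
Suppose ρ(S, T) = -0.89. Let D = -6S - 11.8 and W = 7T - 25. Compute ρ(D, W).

Linear rescalings preserve |correlation|; the slopes -6 and 7 have opposite signs, so the correlation flips sign: ρ(D, W) = −ρ(S, T) = 0.89.

ρ(D, W) = 0.89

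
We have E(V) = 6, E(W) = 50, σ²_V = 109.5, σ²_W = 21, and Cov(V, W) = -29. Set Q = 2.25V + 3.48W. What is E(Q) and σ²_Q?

E(Q) = 187.5, σ²_Q = 354.52215

E(Q) = 2.25·E(V) + 3.48·E(W) = 2.25·6 + 3.48·50 = 187.5.
σ²_Q = a²·σ²_V + b²·σ²_W + 2ab·Cov(V, W) with a = 2.25, b = 3.48.
= 2.25²·109.5 + 3.48²·21 + 2·2.25·3.48·(-29)
= 554.34375 + 254.3184 + (-454.14) = 354.52215.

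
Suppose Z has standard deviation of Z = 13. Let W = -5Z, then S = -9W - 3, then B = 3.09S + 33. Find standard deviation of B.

standard deviation of W = |-5|·13 = 65.
standard deviation of S = |-9|·65 = 585.
standard deviation of B = |3.09|·585 = 1807.65.

standard deviation of B = 1807.65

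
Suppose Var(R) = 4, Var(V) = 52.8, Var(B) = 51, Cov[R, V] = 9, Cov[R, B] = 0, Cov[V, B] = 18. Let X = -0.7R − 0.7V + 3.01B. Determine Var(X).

Var(X) = a²·Var(R) + b²·Var(V) + c²·Var(B) + 2ab·Cov[R, V] + 2ac·Cov[R, B] + 2bc·Cov[V, B], with a = -0.7, b = -0.7, c = 3.01.
= 1.96 + 25.872 + 462.0651 + 8.82 + 0 + (-75.852)
= 422.8651.

Var(X) = 422.8651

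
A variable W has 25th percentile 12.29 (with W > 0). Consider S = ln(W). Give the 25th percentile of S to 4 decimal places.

25th percentile of S = 2.5088

ln(W) is increasing, so P_{25}(S) = g(P_{25}(W)) ≈ 2.5088.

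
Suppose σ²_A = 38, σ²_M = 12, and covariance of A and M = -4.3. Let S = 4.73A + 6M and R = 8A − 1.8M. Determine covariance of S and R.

By bilinearity, covariance of S and R = ac·σ²_A + bd·σ²_M + (ad+bc)·covariance of A and M, with a=4.73, b=6, c=8, d=-1.8.
ac·σ²_A = 4.73·8·38 = 1437.92
bd·σ²_M = 6·(-1.8)·12 = -129.6
(ad+bc)·covariance of A and M = (39.486)·(-4.3) = -169.7898
covariance of S and R = 1437.92 + (-129.6) + (-169.7898) = 1138.5302.

covariance of S and R = 1138.5302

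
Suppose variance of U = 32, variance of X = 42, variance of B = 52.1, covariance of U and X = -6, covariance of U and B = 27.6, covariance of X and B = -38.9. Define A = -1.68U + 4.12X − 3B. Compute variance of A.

variance of A = a²·variance of U + b²·variance of X + c²·variance of B + 2ab·covariance of U and X + 2ac·covariance of U and B + 2bc·covariance of X and B, with a = -1.68, b = 4.12, c = -3.
= 90.3168 + 712.9248 + 468.9 + 83.0592 + 278.208 + 961.608
= 2595.0168.

variance of A = 2595.0168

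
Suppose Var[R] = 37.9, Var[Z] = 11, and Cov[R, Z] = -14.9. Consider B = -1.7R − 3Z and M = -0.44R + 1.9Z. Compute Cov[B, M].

Cov[B, M] = -5.8918

By bilinearity, Cov[B, M] = ac·Var[R] + bd·Var[Z] + (ad+bc)·Cov[R, Z], with a=-1.7, b=-3, c=-0.44, d=1.9.
ac·Var[R] = (-1.7)·(-0.44)·37.9 = 28.3492
bd·Var[Z] = (-3)·1.9·11 = -62.7
(ad+bc)·Cov[R, Z] = (-1.91)·(-14.9) = 28.459
Cov[B, M] = 28.3492 + (-62.7) + 28.459 = -5.8918.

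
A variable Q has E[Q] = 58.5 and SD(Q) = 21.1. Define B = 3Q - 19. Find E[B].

E[B] = 156.5

B = 3Q - 19 is linear with a = 3, b = -19.
E[B] = a·E[Q] + b = 3·58.5 + (-19) = 156.5.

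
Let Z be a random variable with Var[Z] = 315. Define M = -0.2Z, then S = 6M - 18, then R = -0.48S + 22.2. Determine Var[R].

Var[R] = 104.50944

Var[M] = (-0.2)²·315 = 12.6.
Var[S] = 6²·12.6 = 453.6.
Var[R] = (-0.48)²·453.6 = 104.50944.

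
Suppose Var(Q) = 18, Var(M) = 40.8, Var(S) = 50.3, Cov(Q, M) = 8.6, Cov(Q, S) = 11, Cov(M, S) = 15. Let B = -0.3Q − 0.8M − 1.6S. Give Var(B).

Var(B) = a²·Var(Q) + b²·Var(M) + c²·Var(S) + 2ab·Cov(Q, M) + 2ac·Cov(Q, S) + 2bc·Cov(M, S), with a = -0.3, b = -0.8, c = -1.6.
= 1.62 + 26.112 + 128.768 + 4.128 + 10.56 + 38.4
= 209.588.

Var(B) = 209.588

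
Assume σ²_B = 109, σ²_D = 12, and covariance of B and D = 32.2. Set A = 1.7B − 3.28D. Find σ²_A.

σ²_A = 85.0164

σ²_A = a²·σ²_B + b²·σ²_D + 2ab·covariance of B and D with a = 1.7, b = -3.28.
= 1.7²·109 + (-3.28)²·12 + 2·1.7·(-3.28)·32.2
= 315.01 + 129.1008 + (-359.0944) = 85.0164.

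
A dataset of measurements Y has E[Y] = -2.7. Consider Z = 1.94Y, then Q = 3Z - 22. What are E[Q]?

E[Q] = -37.714

E[Z] = 1.94·(-2.7) = -5.238.
E[Q] = 3·(-5.238) + (-22) = -37.714.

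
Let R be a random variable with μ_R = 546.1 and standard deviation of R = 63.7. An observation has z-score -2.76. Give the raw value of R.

R = μ_R + z·standard deviation of R = 546.1 + (-2.76)·63.7 = 370.288.

R = 370.288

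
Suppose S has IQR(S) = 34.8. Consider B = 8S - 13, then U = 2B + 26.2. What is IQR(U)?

IQR(U) = 556.8

IQR(B) = |8|·34.8 = 278.4.
IQR(U) = |2|·278.4 = 556.8.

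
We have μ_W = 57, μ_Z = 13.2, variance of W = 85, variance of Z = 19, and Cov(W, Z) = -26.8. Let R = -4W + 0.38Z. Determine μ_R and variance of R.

μ_R = (-4)·μ_W + 0.38·μ_Z = (-4)·57 + 0.38·13.2 = -222.984.
variance of R = a²·variance of W + b²·variance of Z + 2ab·Cov(W, Z) with a = -4, b = 0.38.
= (-4)²·85 + 0.38²·19 + 2·(-4)·0.38·(-26.8)
= 1360 + 2.7436 + 81.472 = 1444.2156.

μ_R = -222.984, variance of R = 1444.2156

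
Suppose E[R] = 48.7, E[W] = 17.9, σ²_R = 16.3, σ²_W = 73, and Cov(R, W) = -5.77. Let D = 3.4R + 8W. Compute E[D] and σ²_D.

E[D] = 308.78, σ²_D = 4546.54

E[D] = 3.4·E[R] + 8·E[W] = 3.4·48.7 + 8·17.9 = 308.78.
σ²_D = a²·σ²_R + b²·σ²_W + 2ab·Cov(R, W) with a = 3.4, b = 8.
= 3.4²·16.3 + 8²·73 + 2·3.4·8·(-5.77)
= 188.428 + 4672 + (-313.888) = 4546.54.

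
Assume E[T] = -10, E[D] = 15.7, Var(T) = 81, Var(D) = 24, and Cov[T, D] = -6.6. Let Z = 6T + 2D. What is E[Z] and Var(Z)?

E[Z] = 6·E[T] + 2·E[D] = 6·(-10) + 2·15.7 = -28.6.
Var(Z) = a²·Var(T) + b²·Var(D) + 2ab·Cov[T, D] with a = 6, b = 2.
= 6²·81 + 2²·24 + 2·6·2·(-6.6)
= 2916 + 96 + (-158.4) = 2853.6.

E[Z] = -28.6, Var(Z) = 2853.6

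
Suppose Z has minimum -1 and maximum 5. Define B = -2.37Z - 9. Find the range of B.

Range of Z = 5 − (-1) = 6.
Range(B) = |a|·Range(Z) = |-2.37|·6 = 14.22.

Range(B) = 14.22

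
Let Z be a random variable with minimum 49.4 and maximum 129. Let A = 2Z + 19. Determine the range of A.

Range of Z = 129 − 49.4 = 79.6.
Range(A) = |a|·Range(Z) = |2|·79.6 = 159.2.

Range(A) = 159.2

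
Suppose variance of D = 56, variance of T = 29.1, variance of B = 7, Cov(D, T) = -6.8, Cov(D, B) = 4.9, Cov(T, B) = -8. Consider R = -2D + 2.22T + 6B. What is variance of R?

variance of R = 349.08044

variance of R = a²·variance of D + b²·variance of T + c²·variance of B + 2ab·Cov(D, T) + 2ac·Cov(D, B) + 2bc·Cov(T, B), with a = -2, b = 2.22, c = 6.
= 224 + 143.41644 + 252 + 60.384 + (-117.6) + (-213.12)
= 349.08044.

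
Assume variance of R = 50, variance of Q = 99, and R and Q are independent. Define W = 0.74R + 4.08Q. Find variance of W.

variance of W = a²·variance of R + b²·variance of Q + 2ab·covariance of R and Q with a = 0.74, b = 4.08.
Independence gives covariance of R and Q = 0.
= 0.74²·50 + 4.08²·99 + 2·0.74·4.08·0
= 27.38 + 1647.9936 + 0 = 1675.3736.

variance of W = 1675.3736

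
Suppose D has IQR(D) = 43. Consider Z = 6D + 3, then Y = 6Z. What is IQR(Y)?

IQR(Z) = |6|·43 = 258.
IQR(Y) = |6|·258 = 1548.

IQR(Y) = 1548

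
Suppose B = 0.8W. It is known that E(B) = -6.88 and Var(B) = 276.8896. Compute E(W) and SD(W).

From B = 0.8W: E(B) = a·E(W) + b, so E(W) = (E(B) − b)/a = (-6.88 − 0)/0.8 = -8.6.
SD(B) = √276.8896 = 16.64.
SD(B) = |a|·SD(W), so SD(W) = 16.64/|0.8| = 20.8.

E(W) = -8.6, SD(W) = 20.8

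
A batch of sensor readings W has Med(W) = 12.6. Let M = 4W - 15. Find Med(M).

Med(M) = 35.4

A linear map preserves order up to sign, so Med(M) = a·Med(W) + b = 4·12.6 + (-15) = 35.4.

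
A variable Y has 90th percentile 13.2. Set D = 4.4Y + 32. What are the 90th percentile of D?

Since a = 4.4 > 0 the transformation is increasing, so the 90th percentile of D = a·(P_{90} of Y) + b = 4.4·13.2 + 32 = 90.08.

90th percentile of D = 90.08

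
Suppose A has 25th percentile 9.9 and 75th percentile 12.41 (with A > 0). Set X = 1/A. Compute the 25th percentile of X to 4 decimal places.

25th percentile of X = 0.0806

1/A is decreasing on A > 0, so percentile order reverses: P_{25}(X) uses P_{75}(A) = 12.41.
P_{25}(X) = 1/12.41 ≈ 0.0806.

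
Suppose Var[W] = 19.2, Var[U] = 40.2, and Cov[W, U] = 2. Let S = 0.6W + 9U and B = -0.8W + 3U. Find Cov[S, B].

Cov[S, B] = 1065.384

By bilinearity, Cov[S, B] = ac·Var[W] + bd·Var[U] + (ad+bc)·Cov[W, U], with a=0.6, b=9, c=-0.8, d=3.
ac·Var[W] = 0.6·(-0.8)·19.2 = -9.216
bd·Var[U] = 9·3·40.2 = 1085.4
(ad+bc)·Cov[W, U] = (-5.4)·2 = -10.8
Cov[S, B] = -9.216 + 1085.4 + (-10.8) = 1065.384.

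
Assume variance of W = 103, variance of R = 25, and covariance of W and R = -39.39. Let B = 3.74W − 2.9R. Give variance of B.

variance of B = a²·variance of W + b²·variance of R + 2ab·covariance of W and R with a = 3.74, b = -2.9.
= 3.74²·103 + (-2.9)²·25 + 2·3.74·(-2.9)·(-39.39)
= 1440.7228 + 210.25 + 854.44788 = 2505.42068.

variance of B = 2505.42068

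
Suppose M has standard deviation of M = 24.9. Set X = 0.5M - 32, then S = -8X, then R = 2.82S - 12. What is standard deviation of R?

standard deviation of X = |0.5|·24.9 = 12.45.
standard deviation of S = |-8|·12.45 = 99.6.
standard deviation of R = |2.82|·99.6 = 280.872.

standard deviation of R = 280.872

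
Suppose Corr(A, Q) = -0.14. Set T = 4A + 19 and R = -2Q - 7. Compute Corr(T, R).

Linear rescalings preserve |correlation|; the slopes 4 and -2 have opposite signs, so the correlation flips sign: Corr(T, R) = −Corr(A, Q) = 0.14.

Corr(T, R) = 0.14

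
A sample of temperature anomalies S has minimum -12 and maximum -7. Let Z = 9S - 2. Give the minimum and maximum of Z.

min(Z) = -110, max(Z) = -65

a = 9 > 0, so min(Z) = a·min(S)+b = 9·(-12) + (-2) = -110 and max(Z) = 9·(-7) + (-2) = -65.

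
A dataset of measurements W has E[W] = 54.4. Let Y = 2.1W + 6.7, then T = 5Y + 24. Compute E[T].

E[T] = 628.7

E[Y] = 2.1·54.4 + 6.7 = 120.94.
E[T] = 5·120.94 + 24 = 628.7.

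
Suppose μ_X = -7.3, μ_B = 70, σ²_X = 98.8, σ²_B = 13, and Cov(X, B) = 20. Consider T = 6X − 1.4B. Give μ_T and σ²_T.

μ_T = 6·μ_X + (-1.4)·μ_B = 6·(-7.3) + (-1.4)·70 = -141.8.
σ²_T = a²·σ²_X + b²·σ²_B + 2ab·Cov(X, B) with a = 6, b = -1.4.
= 6²·98.8 + (-1.4)²·13 + 2·6·(-1.4)·20
= 3556.8 + 25.48 + (-336) = 3246.28.

μ_T = -141.8, σ²_T = 3246.28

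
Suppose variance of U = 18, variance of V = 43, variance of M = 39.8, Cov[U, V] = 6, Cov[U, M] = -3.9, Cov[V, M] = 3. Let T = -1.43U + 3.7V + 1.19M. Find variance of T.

variance of T = a²·variance of U + b²·variance of V + c²·variance of M + 2ab·Cov[U, V] + 2ac·Cov[U, M] + 2bc·Cov[V, M], with a = -1.43, b = 3.7, c = 1.19.
= 36.8082 + 588.67 + 56.36078 + (-63.492) + 13.27326 + 26.418
= 658.03824.

variance of T = 658.03824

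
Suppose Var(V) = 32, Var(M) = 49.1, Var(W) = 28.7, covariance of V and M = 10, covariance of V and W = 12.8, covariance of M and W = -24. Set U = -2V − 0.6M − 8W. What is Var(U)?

Var(U) = 2185.676

Var(U) = a²·Var(V) + b²·Var(M) + c²·Var(W) + 2ab·covariance of V and M + 2ac·covariance of V and W + 2bc·covariance of M and W, with a = -2, b = -0.6, c = -8.
= 128 + 17.676 + 1836.8 + 24 + 409.6 + (-230.4)
= 2185.676.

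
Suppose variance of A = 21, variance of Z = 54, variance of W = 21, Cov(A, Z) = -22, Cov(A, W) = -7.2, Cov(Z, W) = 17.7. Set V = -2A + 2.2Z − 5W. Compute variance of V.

variance of V = a²·variance of A + b²·variance of Z + c²·variance of W + 2ab·Cov(A, Z) + 2ac·Cov(A, W) + 2bc·Cov(Z, W), with a = -2, b = 2.2, c = -5.
= 84 + 261.36 + 525 + 193.6 + (-144) + (-389.4)
= 530.56.

variance of V = 530.56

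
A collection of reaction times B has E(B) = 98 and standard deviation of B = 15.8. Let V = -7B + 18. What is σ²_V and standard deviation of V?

σ²_V = 12232.36, standard deviation of V = 110.6

V = -7B + 18 is linear with a = -7, b = 18.
σ²_B = 15.8² = 249.64.
σ²_V = a²·σ²_B = (-7)²·249.64 = 12232.36 (the additive constant 18 does not affect variance).
standard deviation of V = |a|·standard deviation of B = |-7|·15.8 = 110.6.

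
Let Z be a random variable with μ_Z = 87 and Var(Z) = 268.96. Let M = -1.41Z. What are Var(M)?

M = -1.41Z is linear with a = -1.41, b = 0.
Var(M) = a²·Var(Z) = (-1.41)²·268.96 = 534.719376.

Var(M) = 534.719376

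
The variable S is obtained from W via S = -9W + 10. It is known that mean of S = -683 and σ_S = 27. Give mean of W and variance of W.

From S = -9W + 10: mean of S = a·mean of W + b, so mean of W = (mean of S − b)/a = (-683 − 10)/(-9) = 77.
variance of S = 27² = 729.
variance of S = a²·variance of W, so variance of W = 729/(-9)² = 9.

mean of W = 77, variance of W = 9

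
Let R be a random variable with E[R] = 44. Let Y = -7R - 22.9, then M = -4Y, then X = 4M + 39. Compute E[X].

E[Y] = (-7)·44 + (-22.9) = -330.9.
E[M] = (-4)·(-330.9) = 1323.6.
E[X] = 4·1323.6 + 39 = 5333.4.

E[X] = 5333.4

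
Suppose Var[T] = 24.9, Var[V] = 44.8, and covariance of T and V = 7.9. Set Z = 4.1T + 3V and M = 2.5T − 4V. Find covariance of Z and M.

By bilinearity, covariance of Z and M = ac·Var[T] + bd·Var[V] + (ad+bc)·covariance of T and V, with a=4.1, b=3, c=2.5, d=-4.
ac·Var[T] = 4.1·2.5·24.9 = 255.225
bd·Var[V] = 3·(-4)·44.8 = -537.6
(ad+bc)·covariance of T and V = (-8.9)·7.9 = -70.31
covariance of Z and M = 255.225 + (-537.6) + (-70.31) = -352.685.

covariance of Z and M = -352.685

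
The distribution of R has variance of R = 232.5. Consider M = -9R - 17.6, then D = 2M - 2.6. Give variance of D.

variance of M = (-9)²·232.5 = 18832.5.
variance of D = 2²·18832.5 = 75330.

variance of D = 75330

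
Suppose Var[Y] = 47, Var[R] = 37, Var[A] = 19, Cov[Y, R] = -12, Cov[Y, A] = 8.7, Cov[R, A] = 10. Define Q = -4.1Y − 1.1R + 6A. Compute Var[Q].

Var[Q] = a²·Var[Y] + b²·Var[R] + c²·Var[A] + 2ab·Cov[Y, R] + 2ac·Cov[Y, A] + 2bc·Cov[R, A], with a = -4.1, b = -1.1, c = 6.
= 790.07 + 44.77 + 684 + (-108.24) + (-428.04) + (-132)
= 850.56.

Var[Q] = 850.56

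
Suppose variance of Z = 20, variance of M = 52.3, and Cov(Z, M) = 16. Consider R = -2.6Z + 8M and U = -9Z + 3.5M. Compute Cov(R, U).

Cov(R, U) = 634.8

By bilinearity, Cov(R, U) = ac·variance of Z + bd·variance of M + (ad+bc)·Cov(Z, M), with a=-2.6, b=8, c=-9, d=3.5.
ac·variance of Z = (-2.6)·(-9)·20 = 468
bd·variance of M = 8·3.5·52.3 = 1464.4
(ad+bc)·Cov(Z, M) = (-81.1)·16 = -1297.6
Cov(R, U) = 468 + 1464.4 + (-1297.6) = 634.8.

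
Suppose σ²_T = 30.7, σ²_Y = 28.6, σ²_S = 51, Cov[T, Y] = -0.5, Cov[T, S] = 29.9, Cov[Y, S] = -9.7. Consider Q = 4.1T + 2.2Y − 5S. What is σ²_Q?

σ²_Q = a²·σ²_T + b²·σ²_Y + c²·σ²_S + 2ab·Cov[T, Y] + 2ac·Cov[T, S] + 2bc·Cov[Y, S], with a = 4.1, b = 2.2, c = -5.
= 516.067 + 138.424 + 1275 + (-9.02) + (-1225.9) + 213.4
= 907.971.

σ²_Q = 907.971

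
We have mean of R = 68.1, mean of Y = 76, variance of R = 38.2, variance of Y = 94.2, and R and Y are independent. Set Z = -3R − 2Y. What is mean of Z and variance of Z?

mean of Z = -356.3, variance of Z = 720.6

mean of Z = (-3)·mean of R + (-2)·mean of Y = (-3)·68.1 + (-2)·76 = -356.3.
variance of Z = a²·variance of R + b²·variance of Y + 2ab·Cov[R, Y] with a = -3, b = -2.
Independence gives Cov[R, Y] = 0.
= (-3)²·38.2 + (-2)²·94.2 + 2·(-3)·(-2)·0
= 343.8 + 376.8 + 0 = 720.6.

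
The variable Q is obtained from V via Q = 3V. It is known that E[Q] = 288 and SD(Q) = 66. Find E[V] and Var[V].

E[V] = 96, Var[V] = 484

From Q = 3V: E[Q] = a·E[V] + b, so E[V] = (E[Q] − b)/a = (288 − 0)/3 = 96.
Var[Q] = 66² = 4356.
Var[Q] = a²·Var[V], so Var[V] = 4356/3² = 484.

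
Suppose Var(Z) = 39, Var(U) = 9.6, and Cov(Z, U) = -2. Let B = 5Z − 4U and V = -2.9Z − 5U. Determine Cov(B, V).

By bilinearity, Cov(B, V) = ac·Var(Z) + bd·Var(U) + (ad+bc)·Cov(Z, U), with a=5, b=-4, c=-2.9, d=-5.
ac·Var(Z) = 5·(-2.9)·39 = -565.5
bd·Var(U) = (-4)·(-5)·9.6 = 192
(ad+bc)·Cov(Z, U) = (-13.4)·(-2) = 26.8
Cov(B, V) = -565.5 + 192 + 26.8 = -346.7.

Cov(B, V) = -346.7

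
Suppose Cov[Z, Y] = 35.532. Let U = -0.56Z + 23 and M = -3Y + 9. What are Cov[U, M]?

Cov[U, M] = a·c·Cov[Z, Y] = (-0.56)·(-3)·35.532 = 59.69376. Additive constants drop out.

Cov[U, M] = 59.69376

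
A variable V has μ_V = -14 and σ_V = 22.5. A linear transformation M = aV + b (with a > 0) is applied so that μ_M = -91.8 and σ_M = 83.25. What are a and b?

σ_M = a·σ_V (a > 0), so a = 83.25/22.5 = 3.7.
μ_M = a·μ_V + b, so b = -91.8 − 3.7·(-14) = -40.

a = 3.7, b = -40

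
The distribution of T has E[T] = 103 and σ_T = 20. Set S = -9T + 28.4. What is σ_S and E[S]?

σ_S = 180, E[S] = -898.6

S = -9T + 28.4 is linear with a = -9, b = 28.4.
σ_S = |a|·σ_T = |-9|·20 = 180.
E[S] = a·E[T] + b = (-9)·103 + 28.4 = -898.6.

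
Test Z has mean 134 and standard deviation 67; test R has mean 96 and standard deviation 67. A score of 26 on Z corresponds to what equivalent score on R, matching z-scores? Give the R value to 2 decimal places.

z = (26 − 134)/67 ≈ -1.6119.
R = 96 + z·67 = 96 + (26 − 134)·67/67 = -12.00.

R = -12.00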